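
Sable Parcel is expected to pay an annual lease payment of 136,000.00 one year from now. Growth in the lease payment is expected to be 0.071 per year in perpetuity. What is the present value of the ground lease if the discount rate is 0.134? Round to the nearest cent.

2158730.16

Growing perpetuity: P = D₁ / (r − g) = 136,000.0000 / (0.134 − 0.071) = 2,158,730.16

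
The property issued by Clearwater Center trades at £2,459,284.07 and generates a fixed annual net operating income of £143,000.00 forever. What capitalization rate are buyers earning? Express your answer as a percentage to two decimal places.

P = C/r ⇒ r = C/P = £143,000.00/£2,459,284.07 = 0.058147

5.81%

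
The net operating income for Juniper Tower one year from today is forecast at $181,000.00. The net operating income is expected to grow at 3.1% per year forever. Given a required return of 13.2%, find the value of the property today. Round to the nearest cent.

Growing perpetuity: P = D₁ / (r − g) = $181,000.0000 / (0.132 − 0.031) = $1,792,079.21

$1792079.21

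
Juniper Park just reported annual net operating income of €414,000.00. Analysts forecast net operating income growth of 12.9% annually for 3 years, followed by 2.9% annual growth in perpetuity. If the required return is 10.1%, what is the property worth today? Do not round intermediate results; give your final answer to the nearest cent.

€7685991.10

D_1 = 467406.00000
D_2 = 527701.37400
D_3 = 595774.85125
Terminal value at year 3: TV = D_3×(1+g_2)/(r−g_2) = 613052.32193/0.072 = 8514615.58239
P_0 = D_1/(1+r)^1 + D_2/(1+r)^2 + D_3/(1+r)^3 + TV/(1+r)^3
    = 424528.61035 + 435324.97828 + 446395.91324 + 6379741.59345 = 7685991.09533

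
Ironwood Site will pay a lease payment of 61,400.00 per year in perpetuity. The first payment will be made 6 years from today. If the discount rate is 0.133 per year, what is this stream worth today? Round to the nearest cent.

247267.58

Value at end of year 5: C / r = 61,400.00 / 0.133 = 461,654.1353
Discount to today: PV = 461,654.1353 / (1 + 0.133)^5 = 461,654.1353 / 1.867022 = 247,267.58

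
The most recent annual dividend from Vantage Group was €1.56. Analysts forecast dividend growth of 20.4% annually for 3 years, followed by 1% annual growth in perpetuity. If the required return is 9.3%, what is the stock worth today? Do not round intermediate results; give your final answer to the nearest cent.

€31.07

D_1 = 1.87824
D_2 = 2.26140
D_3 = 2.72273
Terminal value at year 3: TV = D_3×(1+g_2)/(r−g_2) = 2.74995/0.083 = 33.13198
P_0 = D_1/(1+r)^1 + D_2/(1+r)^2 + D_3/(1+r)^3 + TV/(1+r)^3
    = 1.71843 + 1.89294 + 2.08518 + 25.37388 = 31.07043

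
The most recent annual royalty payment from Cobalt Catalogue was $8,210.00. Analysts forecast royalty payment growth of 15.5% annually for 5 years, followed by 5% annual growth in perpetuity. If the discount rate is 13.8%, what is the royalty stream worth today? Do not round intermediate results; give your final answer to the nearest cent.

D_1 = 9482.55000
D_2 = 10952.34525
D_3 = 12649.95876
D_4 = 14610.70237
D_5 = 16875.36124
Terminal value at year 5: TV = D_5×(1+g_2)/(r−g_2) = 17719.12930/0.088 = 201353.74207
P_0 = D_1/(1+r)^1 + D_2/(1+r)^2 + D_3/(1+r)^3 + D_4/(1+r)^4 + D_5/(1+r)^5 + TV/(1+r)^5
    = 8332.64499 + 8457.12211 + 8583.45874 + 8711.68264 + 8841.82201 + 105499.01258 = 148425.74307

$148425.74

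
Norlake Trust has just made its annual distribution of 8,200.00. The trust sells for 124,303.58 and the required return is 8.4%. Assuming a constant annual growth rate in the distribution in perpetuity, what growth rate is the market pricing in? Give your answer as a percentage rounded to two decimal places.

P = D₀(1+g)/(r−g) ⇒ P(r−g) = D₀(1+g) ⇒ g(P+D₀) = P·r − D₀
g = (P·r − D₀)/(P + D₀) = (124,303.58×0.084 − 8,200.00) / (124,303.58 + 8,200.00) = 0.016917

1.69%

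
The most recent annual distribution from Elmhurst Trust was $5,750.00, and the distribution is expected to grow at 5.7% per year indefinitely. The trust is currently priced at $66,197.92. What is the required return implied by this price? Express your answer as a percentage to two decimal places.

D₁ = $5,750.00 × 1.057 = $6,077.7500
P = D₁/(r − g) ⇒ r = D₁/P + g = $6,077.7500/$66,197.92 + 0.057 = 0.091812 + 0.057 = 0.148812

14.88%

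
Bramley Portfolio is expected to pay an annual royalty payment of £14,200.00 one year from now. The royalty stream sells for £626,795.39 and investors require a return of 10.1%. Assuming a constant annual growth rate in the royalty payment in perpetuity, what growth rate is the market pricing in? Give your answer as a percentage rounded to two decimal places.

7.83%

P = D₁/(r−g) ⇒ g = r − D₁/P = 0.101 − £14,200.00/£626,795.39 = 0.078345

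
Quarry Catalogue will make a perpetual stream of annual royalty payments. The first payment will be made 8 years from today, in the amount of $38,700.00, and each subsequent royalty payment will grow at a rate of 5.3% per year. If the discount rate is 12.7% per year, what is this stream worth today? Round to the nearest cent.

$226470.60

Value at end of year 7: C₁ / (r − g) = $38,700.00 / (0.127 − 0.053) = $522,972.9730
Discount to today: PV = $522,972.9730 / (1 + 0.127)^7 = $522,972.9730 / 2.309231 = $226,470.60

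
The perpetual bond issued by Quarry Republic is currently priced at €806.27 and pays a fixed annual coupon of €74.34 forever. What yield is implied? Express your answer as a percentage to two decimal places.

9.22%

P = C/r ⇒ r = C/P = €74.34/€806.27 = 0.092202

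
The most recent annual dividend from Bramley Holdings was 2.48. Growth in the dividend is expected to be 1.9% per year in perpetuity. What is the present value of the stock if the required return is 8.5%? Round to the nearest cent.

38.29

D₁ = D₀ × (1 + g) = 2.48 × 1.019 = 2.5271
Growing perpetuity: P = D₁ / (r − g) = 2.5271 / (0.085 − 0.019) = 38.29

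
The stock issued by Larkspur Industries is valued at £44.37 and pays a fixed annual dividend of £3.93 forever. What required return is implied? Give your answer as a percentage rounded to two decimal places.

8.86%

P = C/r ⇒ r = C/P = £3.93/£44.37 = 0.088573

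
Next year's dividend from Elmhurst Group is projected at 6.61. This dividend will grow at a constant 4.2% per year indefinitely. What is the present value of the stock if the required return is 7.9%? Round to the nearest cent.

178.65

Growing perpetuity: P = D₁ / (r − g) = 6.6100 / (0.079 − 0.042) = 178.65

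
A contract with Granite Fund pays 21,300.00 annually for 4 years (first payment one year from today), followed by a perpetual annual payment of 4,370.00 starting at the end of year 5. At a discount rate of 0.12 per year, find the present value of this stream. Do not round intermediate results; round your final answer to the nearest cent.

PV of 4-year annuity: 21,300.00 × [1 − (1+0.12)^−4] / 0.12 = 64695.54108
Perpetuity value at year 4: 4,370.00 / 0.12 = 36416.66667
PV of perpetuity: 36416.66667 / (1+0.12)^4 = 23143.45002
Total PV = 64695.54108 + 23143.45002 = 87838.99111

87838.99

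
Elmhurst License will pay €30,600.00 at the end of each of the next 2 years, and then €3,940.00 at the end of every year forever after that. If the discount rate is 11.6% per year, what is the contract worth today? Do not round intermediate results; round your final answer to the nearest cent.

PV of 2-year annuity: €30,600.00 × [1 − (1+0.116)^−2] / 0.116 = 51988.66921
Perpetuity value at year 2: €3,940.00 / 0.116 = 33965.51724
PV of perpetuity: 33965.51724 / (1+0.116)^2 = 27271.55134
Total PV = 51988.66921 + 27271.55134 = 79260.22055

€79260.22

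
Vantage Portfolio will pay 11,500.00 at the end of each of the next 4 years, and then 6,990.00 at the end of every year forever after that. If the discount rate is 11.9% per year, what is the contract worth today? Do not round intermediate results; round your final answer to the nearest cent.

PV of 4-year annuity: 11,500.00 × [1 − (1+0.119)^−4] / 0.119 = 35003.21089
Perpetuity value at year 4: 6,990.00 / 0.119 = 58739.49580
PV of perpetuity: 58739.49580 / (1+0.119)^4 = 37463.63109
Total PV = 35003.21089 + 37463.63109 = 72466.84198

72466.84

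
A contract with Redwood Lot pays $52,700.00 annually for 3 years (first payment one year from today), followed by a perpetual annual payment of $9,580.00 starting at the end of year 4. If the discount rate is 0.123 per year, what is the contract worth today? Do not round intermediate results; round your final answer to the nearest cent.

$180921.56

PV of 3-year annuity: $52,700.00 × [1 − (1+0.123)^−3] / 0.123 = 125926.82570
Perpetuity value at year 3: $9,580.00 / 0.123 = 77886.17886
PV of perpetuity: 77886.17886 / (1+0.123)^3 = 54994.73692
Total PV = 125926.82570 + 54994.73692 = 180921.56262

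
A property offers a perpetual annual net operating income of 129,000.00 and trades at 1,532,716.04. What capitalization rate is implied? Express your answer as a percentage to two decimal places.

P = C/r ⇒ r = C/P = 129,000.00/1,532,716.04 = 0.084164

8.42%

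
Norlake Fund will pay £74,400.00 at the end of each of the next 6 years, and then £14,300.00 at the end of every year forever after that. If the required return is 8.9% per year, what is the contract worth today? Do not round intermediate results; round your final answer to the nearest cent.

£431083.57

PV of 6-year annuity: £74,400.00 × [1 − (1+0.089)^−6] / 0.089 = 334749.76129
Perpetuity value at year 6: £14,300.00 / 0.089 = 160674.15730
PV of perpetuity: 160674.15730 / (1+0.089)^6 = 96333.81340
Total PV = 334749.76129 + 96333.81340 = 431083.57469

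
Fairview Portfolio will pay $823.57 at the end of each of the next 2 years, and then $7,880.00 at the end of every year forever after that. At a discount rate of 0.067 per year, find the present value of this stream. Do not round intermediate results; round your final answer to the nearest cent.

$104800.54

PV of 2-year annuity: $823.57 × [1 − (1+0.067)^−2] / 0.067 = 1495.24430
Perpetuity value at year 2: $7,880.00 / 0.067 = 117611.94030
PV of perpetuity: 117611.94030 / (1+0.067)^2 = 103305.29351
Total PV = 1495.24430 + 103305.29351 = 104800.53781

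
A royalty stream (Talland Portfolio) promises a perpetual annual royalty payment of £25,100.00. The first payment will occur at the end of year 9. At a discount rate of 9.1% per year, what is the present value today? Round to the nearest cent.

£137415.06

Value at end of year 8: C / r = £25,100.00 / 0.091 = £275,824.1758
Discount to today: PV = £275,824.1758 / (1 + 0.091)^8 = £275,824.1758 / 2.007234 = £137,415.06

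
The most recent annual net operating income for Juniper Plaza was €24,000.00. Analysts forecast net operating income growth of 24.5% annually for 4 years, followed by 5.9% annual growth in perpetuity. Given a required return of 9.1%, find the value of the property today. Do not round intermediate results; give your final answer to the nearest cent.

D_1 = 29880.00000
D_2 = 37200.60000
D_3 = 46314.74700
D_4 = 57661.86001
Terminal value at year 4: TV = D_4×(1+g_2)/(r−g_2) = 61063.90976/0.032 = 1908247.17987
P_0 = D_1/(1+r)^1 + D_2/(1+r)^2 + D_3/(1+r)^3 + D_4/(1+r)^4 + TV/(1+r)^4
    = 27387.71769 + 31253.62834 + 35665.23125 + 40699.55353 + 1346900.84964 = 1481906.98045

€1481906.98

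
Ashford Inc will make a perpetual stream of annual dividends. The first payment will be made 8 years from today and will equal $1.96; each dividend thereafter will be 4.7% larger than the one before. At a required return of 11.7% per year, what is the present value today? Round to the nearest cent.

$12.91

Value at end of year 7: C₁ / (r − g) = $1.96 / (0.117 − 0.047) = $28.0000
Discount to today: PV = $28.0000 / (1 + 0.117)^7 = $28.0000 / 2.169563 = $12.91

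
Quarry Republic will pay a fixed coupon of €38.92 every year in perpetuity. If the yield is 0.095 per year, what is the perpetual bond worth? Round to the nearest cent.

Level perpetuity: PV = C / r = €38.92 / 0.095 = €409.68

€409.68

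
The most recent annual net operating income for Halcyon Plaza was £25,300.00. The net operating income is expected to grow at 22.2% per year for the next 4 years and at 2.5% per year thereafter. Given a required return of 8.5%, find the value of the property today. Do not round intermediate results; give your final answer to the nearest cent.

D_1 = 30916.60000
D_2 = 37780.08520
D_3 = 46167.26411
D_4 = 56416.39675
Terminal value at year 4: TV = D_4×(1+g_2)/(r−g_2) = 57826.80667/0.06 = 963780.11111
P_0 = D_1/(1+r)^1 + D_2/(1+r)^2 + D_3/(1+r)^3 + D_4/(1+r)^4 + TV/(1+r)^4
    = 28494.56221 + 32092.49311 + 36144.72496 + 40708.62110 + 695438.94386 = 832879.34525

£832879.35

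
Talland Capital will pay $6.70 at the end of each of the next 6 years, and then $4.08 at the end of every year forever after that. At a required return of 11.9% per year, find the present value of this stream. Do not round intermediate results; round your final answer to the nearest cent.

$45.09

PV of 6-year annuity: $6.70 × [1 − (1+0.119)^−6] / 0.119 = 27.62462
Perpetuity value at year 6: $4.08 / 0.119 = 34.28571
PV of perpetuity: 34.28571 / (1+0.119)^6 = 17.46356
Total PV = 27.62462 + 17.46356 = 45.08818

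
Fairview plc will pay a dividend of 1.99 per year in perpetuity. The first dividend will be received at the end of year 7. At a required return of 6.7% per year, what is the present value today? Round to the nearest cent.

Value at end of year 6: C / r = 1.99 / 0.067 = 29.7015
Discount to today: PV = 29.7015 / (1 + 0.067)^6 = 29.7015 / 1.475661 = 20.13

20.13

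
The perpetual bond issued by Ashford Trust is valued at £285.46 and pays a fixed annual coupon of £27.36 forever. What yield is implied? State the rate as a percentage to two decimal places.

P = C/r ⇒ r = C/P = £27.36/£285.46 = 0.095845

9.58%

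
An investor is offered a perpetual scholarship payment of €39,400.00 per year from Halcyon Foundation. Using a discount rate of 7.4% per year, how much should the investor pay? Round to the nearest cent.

Level perpetuity: PV = C / r = €39,400.00 / 0.074 = €532,432.43

€532432.43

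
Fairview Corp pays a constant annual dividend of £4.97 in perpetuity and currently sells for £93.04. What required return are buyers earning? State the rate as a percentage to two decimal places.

P = C/r ⇒ r = C/P = £4.97/£93.04 = 0.053418

5.34%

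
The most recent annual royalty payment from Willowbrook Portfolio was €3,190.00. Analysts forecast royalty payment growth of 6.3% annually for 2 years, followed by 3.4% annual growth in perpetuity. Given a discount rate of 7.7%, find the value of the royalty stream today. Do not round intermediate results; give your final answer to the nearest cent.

D_1 = 3390.97000
D_2 = 3604.60111
Terminal value at year 2: TV = D_2×(1+g_2)/(r−g_2) = 3727.15755/0.043 = 86678.08251
P_0 = D_1/(1+r)^1 + D_2/(1+r)^2 + TV/(1+r)^2
    = 3148.53296 + 3107.60496 + 74727.05873 = 80983.19665

€80983.20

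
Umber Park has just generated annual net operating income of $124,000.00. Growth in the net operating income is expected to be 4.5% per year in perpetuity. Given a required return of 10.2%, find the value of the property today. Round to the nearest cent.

D₁ = D₀ × (1 + g) = $124,000.00 × 1.045 = $129,580.0000
Growing perpetuity: P = D₁ / (r − g) = $129,580.0000 / (0.102 − 0.045) = $2,273,333.33

$2273333.33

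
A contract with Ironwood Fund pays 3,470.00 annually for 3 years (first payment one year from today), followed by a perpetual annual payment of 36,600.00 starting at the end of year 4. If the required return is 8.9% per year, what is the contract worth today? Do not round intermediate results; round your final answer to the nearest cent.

PV of 3-year annuity: 3,470.00 × [1 − (1+0.089)^−3] / 0.089 = 8799.27040
Perpetuity value at year 3: 36,600.00 / 0.089 = 411235.95506
PV of perpetuity: 411235.95506 / (1+0.089)^3 = 318425.20676
Total PV = 8799.27040 + 318425.20676 = 327224.47716

327224.48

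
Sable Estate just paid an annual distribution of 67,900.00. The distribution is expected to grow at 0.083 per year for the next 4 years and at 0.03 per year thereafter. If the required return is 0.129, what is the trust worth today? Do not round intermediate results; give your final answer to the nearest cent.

843188.89

D_1 = 73535.70000
D_2 = 79639.16310
D_3 = 86249.21364
D_4 = 93407.89837
Terminal value at year 4: TV = D_4×(1+g_2)/(r−g_2) = 96210.13532/0.099 = 971819.54869
P_0 = D_1/(1+r)^1 + D_2/(1+r)^2 + D_3/(1+r)^3 + D_4/(1+r)^4 + TV/(1+r)^4
    = 65133.48096 + 62479.68102 + 59934.00757 + 57492.05509 + 598149.66410 = 843188.88875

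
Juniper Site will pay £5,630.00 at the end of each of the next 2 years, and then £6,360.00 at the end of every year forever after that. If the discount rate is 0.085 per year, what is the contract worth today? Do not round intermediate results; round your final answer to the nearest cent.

£73530.62

PV of 2-year annuity: £5,630.00 × [1 − (1+0.085)^−2] / 0.085 = 9971.37336
Perpetuity value at year 2: £6,360.00 / 0.085 = 74823.52941
PV of perpetuity: 74823.52941 / (1+0.085)^2 = 63559.24264
Total PV = 9971.37336 + 63559.24264 = 73530.61599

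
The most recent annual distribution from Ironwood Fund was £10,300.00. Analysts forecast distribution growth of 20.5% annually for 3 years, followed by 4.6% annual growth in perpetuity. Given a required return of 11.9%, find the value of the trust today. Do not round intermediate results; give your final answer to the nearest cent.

D_1 = 12411.50000
D_2 = 14955.85750
D_3 = 18021.80829
Terminal value at year 3: TV = D_3×(1+g_2)/(r−g_2) = 18850.81147/0.073 = 258230.29409
P_0 = D_1/(1+r)^1 + D_2/(1+r)^2 + D_3/(1+r)^3 + TV/(1+r)^3
    = 11091.59964 + 11944.03715 + 12861.98817 + 184296.43325 = 220194.05822

£220194.06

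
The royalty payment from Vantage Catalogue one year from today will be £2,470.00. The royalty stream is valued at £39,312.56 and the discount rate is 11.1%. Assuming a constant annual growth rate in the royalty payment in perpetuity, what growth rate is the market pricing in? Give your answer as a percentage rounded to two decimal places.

4.82%

P = D₁/(r−g) ⇒ g = r − D₁/P = 0.111 − £2,470.00/£39,312.56 = 0.048170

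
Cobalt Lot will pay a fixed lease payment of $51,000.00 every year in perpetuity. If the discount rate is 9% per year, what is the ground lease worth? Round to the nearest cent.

$566666.67

Level perpetuity: PV = C / r = $51,000.00 / 0.09 = $566,666.67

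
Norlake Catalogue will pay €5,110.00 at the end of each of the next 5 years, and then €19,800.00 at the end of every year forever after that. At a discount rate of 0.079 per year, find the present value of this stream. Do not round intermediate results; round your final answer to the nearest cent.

€191825.09

PV of 5-year annuity: €5,110.00 × [1 − (1+0.079)^−5] / 0.079 = 20456.63554
Perpetuity value at year 5: €19,800.00 / 0.079 = 250632.91139
PV of perpetuity: 250632.91139 / (1+0.079)^5 = 171368.45274
Total PV = 20456.63554 + 171368.45274 = 191825.08828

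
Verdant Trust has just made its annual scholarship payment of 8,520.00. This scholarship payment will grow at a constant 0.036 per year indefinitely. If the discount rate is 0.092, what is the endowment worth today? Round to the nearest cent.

157620.00

D₁ = D₀ × (1 + g) = 8,520.00 × 1.036 = 8,826.7200
Growing perpetuity: P = D₁ / (r − g) = 8,826.7200 / (0.092 − 0.036) = 157,620.00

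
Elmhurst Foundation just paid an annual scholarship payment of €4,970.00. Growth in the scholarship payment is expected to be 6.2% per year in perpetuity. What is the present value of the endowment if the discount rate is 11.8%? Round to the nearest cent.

€94252.50

D₁ = D₀ × (1 + g) = €4,970.00 × 1.062 = €5,278.1400
Growing perpetuity: P = D₁ / (r − g) = €5,278.1400 / (0.118 − 0.062) = €94,252.50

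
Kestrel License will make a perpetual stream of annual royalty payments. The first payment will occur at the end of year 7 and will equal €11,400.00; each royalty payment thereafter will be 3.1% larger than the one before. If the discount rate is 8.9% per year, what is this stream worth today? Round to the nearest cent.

Value at end of year 6: C₁ / (r − g) = €11,400.00 / (0.089 − 0.031) = €196,551.7241
Discount to today: PV = €196,551.7241 / (1 + 0.089)^6 = €196,551.7241 / 1.667890 = €117,844.57

€117844.57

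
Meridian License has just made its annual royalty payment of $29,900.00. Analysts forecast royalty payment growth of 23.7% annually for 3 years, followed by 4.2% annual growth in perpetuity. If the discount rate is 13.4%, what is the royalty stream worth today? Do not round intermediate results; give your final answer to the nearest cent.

D_1 = 36986.30000
D_2 = 45752.05310
D_3 = 56595.28968
Terminal value at year 3: TV = D_3×(1+g_2)/(r−g_2) = 58972.29185/0.092 = 641003.17230
P_0 = D_1/(1+r)^1 + D_2/(1+r)^2 + D_3/(1+r)^3 + TV/(1+r)^3
    = 32615.78483 + 35578.24148 + 38809.77488 + 439562.88502 = 546566.68620

$546566.69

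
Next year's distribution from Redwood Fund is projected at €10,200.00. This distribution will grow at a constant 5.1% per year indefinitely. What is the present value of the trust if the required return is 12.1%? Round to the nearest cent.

€145714.29

Growing perpetuity: P = D₁ / (r − g) = €10,200.0000 / (0.121 − 0.051) = €145,714.29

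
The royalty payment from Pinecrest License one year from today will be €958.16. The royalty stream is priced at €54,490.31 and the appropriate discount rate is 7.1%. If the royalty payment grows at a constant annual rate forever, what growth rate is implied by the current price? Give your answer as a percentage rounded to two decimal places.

5.34%

P = D₁/(r−g) ⇒ g = r − D₁/P = 0.071 − €958.16/€54,490.31 = 0.053416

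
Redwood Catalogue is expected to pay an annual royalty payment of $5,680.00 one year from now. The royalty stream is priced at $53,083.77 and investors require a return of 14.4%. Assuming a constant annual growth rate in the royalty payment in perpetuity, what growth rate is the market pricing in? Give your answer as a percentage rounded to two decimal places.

3.70%

P = D₁/(r−g) ⇒ g = r − D₁/P = 0.144 − $5,680.00/$53,083.77 = 0.036999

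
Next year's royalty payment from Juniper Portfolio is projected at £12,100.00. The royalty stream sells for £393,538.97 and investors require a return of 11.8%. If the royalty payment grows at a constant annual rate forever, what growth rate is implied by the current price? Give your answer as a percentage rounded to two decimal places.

P = D₁/(r−g) ⇒ g = r − D₁/P = 0.118 − £12,100.00/£393,538.97 = 0.087253

8.73%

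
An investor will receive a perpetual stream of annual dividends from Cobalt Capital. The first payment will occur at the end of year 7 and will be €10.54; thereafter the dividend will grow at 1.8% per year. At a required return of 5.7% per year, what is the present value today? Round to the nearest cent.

Value at end of year 6: C₁ / (r − g) = €10.54 / (0.057 − 0.018) = €270.2564
Discount to today: PV = €270.2564 / (1 + 0.057)^6 = €270.2564 / 1.394601 = €193.79

€193.79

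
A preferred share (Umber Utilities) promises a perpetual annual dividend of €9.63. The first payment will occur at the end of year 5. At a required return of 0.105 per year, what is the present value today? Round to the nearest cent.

Value at end of year 4: C / r = €9.63 / 0.105 = €91.7143
Discount to today: PV = €91.7143 / (1 + 0.105)^4 = €91.7143 / 1.490902 = €61.52

€61.52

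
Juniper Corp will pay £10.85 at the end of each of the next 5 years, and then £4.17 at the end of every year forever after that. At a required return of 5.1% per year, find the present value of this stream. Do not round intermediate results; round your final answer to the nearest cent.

£110.61

PV of 5-year annuity: £10.85 × [1 − (1+0.051)^−5] / 0.051 = 46.84525
Perpetuity value at year 5: £4.17 / 0.051 = 81.76471
PV of perpetuity: 81.76471 / (1+0.051)^5 = 63.76059
Total PV = 46.84525 + 63.76059 = 110.60584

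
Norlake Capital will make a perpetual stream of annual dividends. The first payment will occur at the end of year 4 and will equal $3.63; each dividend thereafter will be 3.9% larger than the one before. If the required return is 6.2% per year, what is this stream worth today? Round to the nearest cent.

Value at end of year 3: C₁ / (r − g) = $3.63 / (0.062 − 0.039) = $157.8261
Discount to today: PV = $157.8261 / (1 + 0.062)^3 = $157.8261 / 1.197770 = $131.77

$131.77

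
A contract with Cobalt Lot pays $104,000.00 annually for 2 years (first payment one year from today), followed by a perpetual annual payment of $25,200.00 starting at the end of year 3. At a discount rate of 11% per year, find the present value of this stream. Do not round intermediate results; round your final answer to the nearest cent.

PV of 2-year annuity: $104,000.00 × [1 − (1+0.11)^−2] / 0.11 = 178102.42675
Perpetuity value at year 2: $25,200.00 / 0.11 = 229090.90909
PV of perpetuity: 229090.90909 / (1+0.11)^2 = 185935.32107
Total PV = 178102.42675 + 185935.32107 = 364037.74782

$364037.75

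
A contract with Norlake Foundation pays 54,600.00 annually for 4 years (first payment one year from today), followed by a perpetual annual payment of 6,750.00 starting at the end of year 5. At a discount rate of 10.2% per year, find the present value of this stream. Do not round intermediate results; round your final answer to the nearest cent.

PV of 4-year annuity: 54,600.00 × [1 − (1+0.102)^−4] / 0.102 = 172327.99440
Perpetuity value at year 4: 6,750.00 / 0.102 = 66176.47059
PV of perpetuity: 66176.47059 / (1+0.102)^4 = 44872.18557
Total PV = 172327.99440 + 44872.18557 = 217200.17996

217200.18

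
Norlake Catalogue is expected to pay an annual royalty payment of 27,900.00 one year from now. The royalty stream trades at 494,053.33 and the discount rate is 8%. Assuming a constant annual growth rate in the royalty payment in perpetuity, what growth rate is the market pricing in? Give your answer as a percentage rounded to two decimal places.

P = D₁/(r−g) ⇒ g = r − D₁/P = 0.08 − 27,900.00/494,053.33 = 0.023528

2.35%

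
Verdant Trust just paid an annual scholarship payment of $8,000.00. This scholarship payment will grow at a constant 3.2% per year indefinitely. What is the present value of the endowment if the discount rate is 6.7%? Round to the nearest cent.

D₁ = D₀ × (1 + g) = $8,000.00 × 1.032 = $8,256.0000
Growing perpetuity: P = D₁ / (r − g) = $8,256.0000 / (0.067 − 0.032) = $235,885.71

$235885.71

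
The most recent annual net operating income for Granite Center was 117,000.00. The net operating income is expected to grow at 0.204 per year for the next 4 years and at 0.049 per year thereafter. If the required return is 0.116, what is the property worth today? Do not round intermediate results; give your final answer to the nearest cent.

D_1 = 140868.00000
D_2 = 169605.07200
D_3 = 204204.50669
D_4 = 245862.22605
Terminal value at year 4: TV = D_4×(1+g_2)/(r−g_2) = 257909.47513/0.067 = 3849395.15118
P_0 = D_1/(1+r)^1 + D_2/(1+r)^2 + D_3/(1+r)^3 + D_4/(1+r)^4 + TV/(1+r)^4
    = 126225.80645 + 136179.09585 + 146917.23244 + 158502.10381 + 2481622.49107 = 3049446.72962

3049446.73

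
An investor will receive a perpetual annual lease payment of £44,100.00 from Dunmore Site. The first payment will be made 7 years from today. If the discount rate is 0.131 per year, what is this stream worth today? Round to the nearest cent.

£160839.11

Value at end of year 6: C / r = £44,100.00 / 0.131 = £336,641.2214
Discount to today: PV = £336,641.2214 / (1 + 0.131)^6 = £336,641.2214 / 2.093031 = £160,839.11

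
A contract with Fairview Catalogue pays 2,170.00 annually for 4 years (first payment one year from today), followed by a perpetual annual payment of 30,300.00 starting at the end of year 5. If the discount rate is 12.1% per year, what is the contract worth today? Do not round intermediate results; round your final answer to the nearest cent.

PV of 4-year annuity: 2,170.00 × [1 − (1+0.121)^−4] / 0.121 = 6577.19058
Perpetuity value at year 4: 30,300.00 / 0.121 = 250413.22314
PV of perpetuity: 250413.22314 / (1+0.121)^4 = 158575.03204
Total PV = 6577.19058 + 158575.03204 = 165152.22262

165152.22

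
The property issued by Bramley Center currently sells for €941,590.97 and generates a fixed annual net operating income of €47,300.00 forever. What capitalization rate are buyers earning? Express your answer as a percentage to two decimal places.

P = C/r ⇒ r = C/P = €47,300.00/€941,590.97 = 0.050234

5.02%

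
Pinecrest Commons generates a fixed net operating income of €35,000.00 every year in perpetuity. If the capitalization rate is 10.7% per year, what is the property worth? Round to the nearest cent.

€327102.80

Level perpetuity: PV = C / r = €35,000.00 / 0.107 = €327,102.80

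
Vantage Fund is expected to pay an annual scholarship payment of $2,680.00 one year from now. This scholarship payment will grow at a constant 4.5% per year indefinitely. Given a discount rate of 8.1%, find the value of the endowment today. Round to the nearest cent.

$74444.44

Growing perpetuity: P = D₁ / (r − g) = $2,680.0000 / (0.081 − 0.045) = $74,444.44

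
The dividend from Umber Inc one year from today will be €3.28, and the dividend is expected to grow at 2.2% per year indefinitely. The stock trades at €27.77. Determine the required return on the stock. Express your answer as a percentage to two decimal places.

14.01%

P = D₁/(r − g) ⇒ r = D₁/P + g = €3.2800/€27.77 + 0.022 = 0.118113 + 0.022 = 0.140113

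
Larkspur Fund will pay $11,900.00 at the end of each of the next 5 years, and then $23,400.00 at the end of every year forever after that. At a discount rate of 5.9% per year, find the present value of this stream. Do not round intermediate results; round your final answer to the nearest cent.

PV of 5-year annuity: $11,900.00 × [1 − (1+0.059)^−5] / 0.059 = 50263.79011
Perpetuity value at year 5: $23,400.00 / 0.059 = 396610.16949
PV of perpetuity: 396610.16949 / (1+0.059)^5 = 297772.12844
Total PV = 50263.79011 + 297772.12844 = 348035.91855

$348035.92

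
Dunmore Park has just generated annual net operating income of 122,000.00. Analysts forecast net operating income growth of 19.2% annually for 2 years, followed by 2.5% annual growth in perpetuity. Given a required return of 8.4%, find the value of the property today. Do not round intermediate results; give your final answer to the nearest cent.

D_1 = 145424.00000
D_2 = 173345.40800
Terminal value at year 2: TV = D_2×(1+g_2)/(r−g_2) = 177679.04320/0.059 = 3011509.20678
P_0 = D_1/(1+r)^1 + D_2/(1+r)^2 + TV/(1+r)^2
    = 134154.98155 + 147520.97602 + 2562864.41393 = 2844540.37151

2844540.37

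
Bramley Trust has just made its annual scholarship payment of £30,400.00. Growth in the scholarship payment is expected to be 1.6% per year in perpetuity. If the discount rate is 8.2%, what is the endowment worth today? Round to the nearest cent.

£467975.76

D₁ = D₀ × (1 + g) = £30,400.00 × 1.016 = £30,886.4000
Growing perpetuity: P = D₁ / (r − g) = £30,886.4000 / (0.082 − 0.016) = £467,975.76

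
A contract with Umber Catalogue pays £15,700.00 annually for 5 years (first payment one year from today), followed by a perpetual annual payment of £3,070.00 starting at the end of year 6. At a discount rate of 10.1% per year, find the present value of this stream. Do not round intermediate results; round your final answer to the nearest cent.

£78151.62

PV of 5-year annuity: £15,700.00 × [1 − (1+0.101)^−5] / 0.101 = 59363.62216
Perpetuity value at year 5: £3,070.00 / 0.101 = 30396.03960
PV of perpetuity: 30396.03960 / (1+0.101)^5 = 18787.99374
Total PV = 59363.62216 + 18787.99374 = 78151.61591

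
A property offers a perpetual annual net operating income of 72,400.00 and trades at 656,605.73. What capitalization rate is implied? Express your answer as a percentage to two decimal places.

11.03%

P = C/r ⇒ r = C/P = 72,400.00/656,605.73 = 0.110264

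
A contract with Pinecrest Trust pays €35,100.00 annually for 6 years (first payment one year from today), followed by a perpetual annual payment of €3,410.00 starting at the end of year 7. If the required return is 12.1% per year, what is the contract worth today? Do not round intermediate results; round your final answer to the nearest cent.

PV of 6-year annuity: €35,100.00 × [1 − (1+0.121)^−6] / 0.121 = 143902.60658
Perpetuity value at year 6: €3,410.00 / 0.121 = 28181.81818
PV of perpetuity: 28181.81818 / (1+0.121)^6 = 14201.53646
Total PV = 143902.60658 + 14201.53646 = 158104.14304

€158104.14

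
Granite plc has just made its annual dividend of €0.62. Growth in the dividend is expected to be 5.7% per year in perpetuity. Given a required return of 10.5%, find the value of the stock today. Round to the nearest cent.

D₁ = D₀ × (1 + g) = €0.62 × 1.057 = €0.6553
Growing perpetuity: P = D₁ / (r − g) = €0.6553 / (0.105 − 0.057) = €13.65

€13.65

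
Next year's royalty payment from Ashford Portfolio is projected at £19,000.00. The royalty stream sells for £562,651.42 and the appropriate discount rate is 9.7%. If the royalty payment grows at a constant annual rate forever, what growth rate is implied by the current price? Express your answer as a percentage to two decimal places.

6.32%

P = D₁/(r−g) ⇒ g = r − D₁/P = 0.097 − £19,000.00/£562,651.42 = 0.063231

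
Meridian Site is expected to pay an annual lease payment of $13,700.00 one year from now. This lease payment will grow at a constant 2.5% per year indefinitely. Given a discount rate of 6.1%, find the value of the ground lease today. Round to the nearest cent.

Growing perpetuity: P = D₁ / (r − g) = $13,700.0000 / (0.061 − 0.025) = $380,555.56

$380555.56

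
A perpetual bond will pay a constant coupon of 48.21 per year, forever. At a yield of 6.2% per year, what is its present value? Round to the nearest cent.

777.58

Level perpetuity: PV = C / r = 48.21 / 0.062 = 777.58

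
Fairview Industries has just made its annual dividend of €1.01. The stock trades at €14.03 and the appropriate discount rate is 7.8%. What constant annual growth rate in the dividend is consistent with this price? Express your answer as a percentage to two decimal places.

P = D₀(1+g)/(r−g) ⇒ P(r−g) = D₀(1+g) ⇒ g(P+D₀) = P·r − D₀
g = (P·r − D₀)/(P + D₀) = (€14.03×0.078 − €1.01) / (€14.03 + €1.01) = 0.005608

0.56%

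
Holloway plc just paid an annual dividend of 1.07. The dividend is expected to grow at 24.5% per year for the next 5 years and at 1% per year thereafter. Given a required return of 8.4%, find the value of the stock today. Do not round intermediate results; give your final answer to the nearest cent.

37.45

D_1 = 1.33215
D_2 = 1.65853
D_3 = 2.06487
D_4 = 2.57076
D_5 = 3.20059
Terminal value at year 5: TV = D_5×(1+g_2)/(r−g_2) = 3.23260/0.074 = 43.68378
P_0 = D_1/(1+r)^1 + D_2/(1+r)^2 + D_3/(1+r)^3 + D_4/(1+r)^4 + D_5/(1+r)^5 + TV/(1+r)^5
    = 1.22892 + 1.41144 + 1.62108 + 1.86185 + 2.13838 + 29.18595 = 37.44761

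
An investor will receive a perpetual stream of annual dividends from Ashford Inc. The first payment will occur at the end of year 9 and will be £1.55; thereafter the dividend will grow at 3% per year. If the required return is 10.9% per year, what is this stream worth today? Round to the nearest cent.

Value at end of year 8: C₁ / (r − g) = £1.55 / (0.109 − 0.03) = £19.6203
Discount to today: PV = £19.6203 / (1 + 0.109)^8 = £19.6203 / 2.287981 = £8.58

£8.58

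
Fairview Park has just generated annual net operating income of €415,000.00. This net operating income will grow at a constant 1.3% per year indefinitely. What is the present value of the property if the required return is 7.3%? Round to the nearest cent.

€7006583.33

D₁ = D₀ × (1 + g) = €415,000.00 × 1.013 = €420,395.0000
Growing perpetuity: P = D₁ / (r − g) = €420,395.0000 / (0.073 − 0.013) = €7,006,583.33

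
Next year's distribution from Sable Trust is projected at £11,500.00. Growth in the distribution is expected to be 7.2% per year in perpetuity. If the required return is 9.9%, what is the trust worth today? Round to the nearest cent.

Growing perpetuity: P = D₁ / (r − g) = £11,500.0000 / (0.099 − 0.072) = £425,925.93

£425925.93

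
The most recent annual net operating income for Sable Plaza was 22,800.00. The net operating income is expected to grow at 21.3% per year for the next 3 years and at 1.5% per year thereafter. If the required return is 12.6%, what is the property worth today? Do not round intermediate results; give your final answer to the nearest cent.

340167.21

D_1 = 27656.40000
D_2 = 33547.21320
D_3 = 40692.76961
Terminal value at year 3: TV = D_3×(1+g_2)/(r−g_2) = 41303.16116/0.111 = 372100.55095
P_0 = D_1/(1+r)^1 + D_2/(1+r)^2 + D_3/(1+r)^3 + TV/(1+r)^3
    = 24561.63410 + 26459.38025 + 28503.75511 + 260642.44534 = 340167.21480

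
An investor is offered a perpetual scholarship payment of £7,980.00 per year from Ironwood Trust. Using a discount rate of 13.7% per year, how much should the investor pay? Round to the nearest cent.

£58248.18

Level perpetuity: PV = C / r = £7,980.00 / 0.137 = £58,248.18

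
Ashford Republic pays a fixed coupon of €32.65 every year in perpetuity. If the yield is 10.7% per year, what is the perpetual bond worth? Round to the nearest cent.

€305.14

Level perpetuity: PV = C / r = €32.65 / 0.107 = €305.14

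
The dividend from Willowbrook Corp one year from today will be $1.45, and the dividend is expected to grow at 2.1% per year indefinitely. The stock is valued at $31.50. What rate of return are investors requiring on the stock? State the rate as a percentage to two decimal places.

P = D₁/(r − g) ⇒ r = D₁/P + g = $1.4500/$31.50 + 0.021 = 0.046032 + 0.021 = 0.067032

6.70%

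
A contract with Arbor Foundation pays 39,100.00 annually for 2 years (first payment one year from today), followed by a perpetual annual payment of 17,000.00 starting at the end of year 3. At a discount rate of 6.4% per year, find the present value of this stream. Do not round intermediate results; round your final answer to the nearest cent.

PV of 2-year annuity: 39,100.00 × [1 − (1+0.064)^−2] / 0.064 = 71285.82735
Perpetuity value at year 2: 17,000.00 / 0.064 = 265625.00000
PV of perpetuity: 265625.00000 / (1+0.064)^2 = 234631.16202
Total PV = 71285.82735 + 234631.16202 = 305916.98937

305916.99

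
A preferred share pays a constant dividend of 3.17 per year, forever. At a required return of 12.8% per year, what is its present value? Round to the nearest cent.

Level perpetuity: PV = C / r = 3.17 / 0.128 = 24.77

24.77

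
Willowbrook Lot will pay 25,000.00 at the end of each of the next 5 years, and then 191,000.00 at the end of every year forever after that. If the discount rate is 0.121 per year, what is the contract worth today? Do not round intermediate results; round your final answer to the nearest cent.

981598.99

PV of 5-year annuity: 25,000.00 × [1 − (1+0.121)^−5] / 0.121 = 89896.59685
Perpetuity value at year 5: 191,000.00 / 0.121 = 1578512.39669
PV of perpetuity: 1578512.39669 / (1+0.121)^5 = 891702.39675
Total PV = 89896.59685 + 891702.39675 = 981598.99360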